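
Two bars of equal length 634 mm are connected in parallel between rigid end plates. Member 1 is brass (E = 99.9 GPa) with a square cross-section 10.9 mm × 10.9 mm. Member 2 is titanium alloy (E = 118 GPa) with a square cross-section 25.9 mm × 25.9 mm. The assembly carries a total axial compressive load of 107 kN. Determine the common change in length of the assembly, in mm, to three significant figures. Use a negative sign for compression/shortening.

-0.745 mm

A_1 = 118.8 mm².
A_2 = 670.8 mm².
Equal strain + equilibrium ⇒ each member carries load in proportion to AE: A₁E₁ = 11870000 N, A₂E₂ = 79160000 N, ΣAE = 91020000 N.
δ = PL/ΣAE = -107000·634/91020000 = -0.7453 mm.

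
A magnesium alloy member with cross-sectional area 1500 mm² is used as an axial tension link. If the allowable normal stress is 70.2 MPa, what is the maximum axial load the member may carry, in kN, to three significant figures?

P_max = σ_allow · A = 70.2 · 1500 = 105300 N = 105.3 kN.

105 kN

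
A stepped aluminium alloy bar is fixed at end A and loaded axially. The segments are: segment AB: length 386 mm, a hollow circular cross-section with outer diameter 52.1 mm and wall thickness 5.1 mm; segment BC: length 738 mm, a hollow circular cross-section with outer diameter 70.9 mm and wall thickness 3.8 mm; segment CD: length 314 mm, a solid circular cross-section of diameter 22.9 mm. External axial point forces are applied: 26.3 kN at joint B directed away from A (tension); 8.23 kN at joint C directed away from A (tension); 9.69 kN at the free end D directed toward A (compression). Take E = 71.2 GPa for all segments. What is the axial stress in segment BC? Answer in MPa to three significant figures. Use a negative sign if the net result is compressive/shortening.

-1.82 MPa

Internal axial forces (sectioning from the free end, tension +): N_CD = -9.69 kN, N_BC = -1.46 kN, N_AB = 24.84 kN.
A_BC = 801 mm².
σ_BC = N_BC/A_BC = -1460/801 = -1.823 MPa.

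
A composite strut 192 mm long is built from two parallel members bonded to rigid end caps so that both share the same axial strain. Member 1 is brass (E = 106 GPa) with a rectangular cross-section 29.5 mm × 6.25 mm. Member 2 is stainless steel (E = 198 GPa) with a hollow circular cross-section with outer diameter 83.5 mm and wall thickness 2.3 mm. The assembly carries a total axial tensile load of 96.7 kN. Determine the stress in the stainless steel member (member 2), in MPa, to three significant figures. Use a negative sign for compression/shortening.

A_1 = 184.4 mm².
A_2 = 586.7 mm².
Equal strain + equilibrium ⇒ each member carries load in proportion to AE: A₁E₁ = 19540000 N, A₂E₂ = 116200000 N, ΣAE = 135700000 N.
σ₂ = P·E₂/ΣAE = 96700·198000/135700000 = 141.1 MPa.

141 MPa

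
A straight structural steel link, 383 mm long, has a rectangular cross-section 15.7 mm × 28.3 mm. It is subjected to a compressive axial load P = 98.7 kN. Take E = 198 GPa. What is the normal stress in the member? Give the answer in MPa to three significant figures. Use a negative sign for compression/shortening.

A = 444.3 mm².
σ = N/A = -98700/444.3 = -222.1 MPa.

-222 MPa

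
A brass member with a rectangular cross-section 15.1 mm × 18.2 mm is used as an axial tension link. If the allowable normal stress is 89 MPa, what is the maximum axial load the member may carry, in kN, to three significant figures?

A = 274.8 mm².
P_max = σ_allow · A = 89 · 274.8 = 24460 N = 24.46 kN.

24.5 kN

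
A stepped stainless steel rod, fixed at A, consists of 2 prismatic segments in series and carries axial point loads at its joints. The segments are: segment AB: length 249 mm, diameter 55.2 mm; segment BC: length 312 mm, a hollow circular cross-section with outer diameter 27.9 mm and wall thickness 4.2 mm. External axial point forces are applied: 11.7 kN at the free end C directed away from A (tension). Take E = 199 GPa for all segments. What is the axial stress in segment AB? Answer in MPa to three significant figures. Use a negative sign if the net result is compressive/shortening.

Internal axial forces (sectioning from the free end, tension +): N_BC = 11.7 kN, N_AB = 11.7 kN.
A_AB = 2393 mm².
σ_AB = N_AB/A_AB = 11700/2393 = 4.889 MPa.

4.89 MPa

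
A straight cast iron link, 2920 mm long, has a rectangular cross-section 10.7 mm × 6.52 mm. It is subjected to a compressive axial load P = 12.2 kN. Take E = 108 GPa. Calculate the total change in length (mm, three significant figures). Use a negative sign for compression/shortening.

A = 69.76 mm².
δ_mech = NL/(AE) = -12200·2920/(69.76·108000) = -4.728 mm.

-4.73 mm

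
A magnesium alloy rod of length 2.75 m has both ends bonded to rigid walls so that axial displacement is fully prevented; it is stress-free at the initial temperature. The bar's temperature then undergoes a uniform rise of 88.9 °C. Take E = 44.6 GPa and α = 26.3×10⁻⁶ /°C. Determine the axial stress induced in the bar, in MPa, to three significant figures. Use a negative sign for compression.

Free thermal expansion αLΔT = 26.3e-6 · 2750 · 88.9 = 6.43 mm.
The walls impose strain ε = −(6.43)/2750 = -2.3381e-03; σ = Eε = 44600 · -2.3381e-03 = -104.3 MPa.

-104 MPa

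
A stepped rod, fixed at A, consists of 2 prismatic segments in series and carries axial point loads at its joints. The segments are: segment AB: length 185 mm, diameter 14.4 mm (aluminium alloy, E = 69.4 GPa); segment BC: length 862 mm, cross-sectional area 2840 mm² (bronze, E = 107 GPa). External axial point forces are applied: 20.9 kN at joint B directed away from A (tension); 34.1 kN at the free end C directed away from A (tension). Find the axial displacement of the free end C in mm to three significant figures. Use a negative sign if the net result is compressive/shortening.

Internal axial forces (sectioning from the free end, tension +): N_BC = 34.1 kN, N_AB = 55 kN.
A_AB = 162.9 mm².
δ_AB = 55000·185/(162.9·69400) = 0.9002 mm
δ_BC = 34100·862/(2840·107000) = 0.09673 mm
δ = Σδ_i = 0.997 mm.

0.997 mm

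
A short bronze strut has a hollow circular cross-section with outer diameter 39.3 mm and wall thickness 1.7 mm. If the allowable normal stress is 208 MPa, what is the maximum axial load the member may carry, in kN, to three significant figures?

41.8 kN

A = 200.8 mm².
P_max = σ_allow · A = 208 · 200.8 = 41770 N = 41.77 kN.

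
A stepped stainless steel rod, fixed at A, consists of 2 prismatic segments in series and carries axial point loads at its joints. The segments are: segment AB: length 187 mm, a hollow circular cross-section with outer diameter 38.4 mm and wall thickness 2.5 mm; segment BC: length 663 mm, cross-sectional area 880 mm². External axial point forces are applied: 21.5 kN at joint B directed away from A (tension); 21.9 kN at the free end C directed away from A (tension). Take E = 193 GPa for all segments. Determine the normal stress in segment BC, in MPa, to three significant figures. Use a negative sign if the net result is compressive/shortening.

24.9 MPa

Internal axial forces (sectioning from the free end, tension +): N_BC = 21.9 kN, N_AB = 43.4 kN.
σ_BC = N_BC/A_BC = 21900/880 = 24.89 MPa.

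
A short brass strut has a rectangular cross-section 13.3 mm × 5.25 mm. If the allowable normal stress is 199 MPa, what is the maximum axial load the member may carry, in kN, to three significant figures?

13.9 kN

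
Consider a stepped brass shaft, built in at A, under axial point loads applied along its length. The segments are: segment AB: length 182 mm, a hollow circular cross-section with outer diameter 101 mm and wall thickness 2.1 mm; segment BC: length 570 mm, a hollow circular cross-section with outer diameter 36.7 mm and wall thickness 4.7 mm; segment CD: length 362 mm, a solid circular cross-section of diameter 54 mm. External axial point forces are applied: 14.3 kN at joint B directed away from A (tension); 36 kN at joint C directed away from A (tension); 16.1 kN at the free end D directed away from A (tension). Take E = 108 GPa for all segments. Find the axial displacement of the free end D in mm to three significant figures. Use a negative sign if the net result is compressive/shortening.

0.777 mm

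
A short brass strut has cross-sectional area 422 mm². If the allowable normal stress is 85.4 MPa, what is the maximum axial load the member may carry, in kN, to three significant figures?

P_max = σ_allow · A = 85.4 · 422 = 36040 N = 36.04 kN.

36.0 kN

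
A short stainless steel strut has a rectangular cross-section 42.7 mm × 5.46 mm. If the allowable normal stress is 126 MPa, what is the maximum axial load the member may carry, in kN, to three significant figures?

29.4 kN

A = 233.1 mm².
P_max = σ_allow · A = 126 · 233.1 = 29380 N = 29.38 kN.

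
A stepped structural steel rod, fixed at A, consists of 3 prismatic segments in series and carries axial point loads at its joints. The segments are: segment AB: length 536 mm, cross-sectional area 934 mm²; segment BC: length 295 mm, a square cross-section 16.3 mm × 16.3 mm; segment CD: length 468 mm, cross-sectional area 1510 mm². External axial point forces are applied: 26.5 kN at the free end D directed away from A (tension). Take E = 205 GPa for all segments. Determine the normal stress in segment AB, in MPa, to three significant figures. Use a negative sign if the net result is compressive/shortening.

28.4 MPa

Internal axial forces (sectioning from the free end, tension +): N_CD = 26.5 kN, N_BC = 26.5 kN, N_AB = 26.5 kN.
σ_AB = N_AB/A_AB = 26500/934 = 28.37 MPa.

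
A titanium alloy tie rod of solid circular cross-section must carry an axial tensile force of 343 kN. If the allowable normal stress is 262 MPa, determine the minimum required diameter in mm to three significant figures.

40.8 mm

Required area A ≥ P/σ_allow = 343000/262 = 1309 mm².
For a solid circular section, d ≥ √(4A/π) = 40.83 mm.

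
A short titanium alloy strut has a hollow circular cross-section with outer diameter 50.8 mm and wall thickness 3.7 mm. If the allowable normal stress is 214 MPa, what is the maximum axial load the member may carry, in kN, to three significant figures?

117 kN

A = 547.5 mm².
P_max = σ_allow · A = 214 · 547.5 = 117200 N = 117.2 kN.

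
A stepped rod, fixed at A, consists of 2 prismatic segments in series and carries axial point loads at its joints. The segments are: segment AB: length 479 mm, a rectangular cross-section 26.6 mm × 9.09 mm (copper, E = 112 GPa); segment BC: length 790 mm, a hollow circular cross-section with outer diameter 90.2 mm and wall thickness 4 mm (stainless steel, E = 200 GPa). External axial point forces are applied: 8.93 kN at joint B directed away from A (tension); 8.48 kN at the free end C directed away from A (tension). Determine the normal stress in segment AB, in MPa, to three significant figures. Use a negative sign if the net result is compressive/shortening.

72.0 MPa

Internal axial forces (sectioning from the free end, tension +): N_BC = 8.48 kN, N_AB = 17.41 kN.
A_AB = 241.8 mm².
σ_AB = N_AB/A_AB = 17410/241.8 = 72 MPa.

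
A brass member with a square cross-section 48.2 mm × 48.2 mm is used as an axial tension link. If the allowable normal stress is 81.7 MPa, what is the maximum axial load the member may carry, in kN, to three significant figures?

A = 2323 mm².
P_max = σ_allow · A = 81.7 · 2323 = 189800 N = 189.8 kN.

190 kN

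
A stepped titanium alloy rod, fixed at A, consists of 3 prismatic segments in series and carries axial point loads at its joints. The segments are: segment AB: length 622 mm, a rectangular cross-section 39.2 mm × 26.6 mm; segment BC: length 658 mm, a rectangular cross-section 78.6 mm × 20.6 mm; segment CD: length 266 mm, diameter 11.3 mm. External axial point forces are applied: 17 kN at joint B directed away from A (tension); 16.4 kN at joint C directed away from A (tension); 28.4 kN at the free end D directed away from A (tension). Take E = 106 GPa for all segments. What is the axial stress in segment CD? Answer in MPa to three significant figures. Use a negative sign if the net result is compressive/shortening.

283 MPa

Internal axial forces (sectioning from the free end, tension +): N_CD = 28.4 kN, N_BC = 44.8 kN, N_AB = 61.8 kN.
A_CD = 100.3 mm².
σ_CD = N_CD/A_CD = 28400/100.3 = 283.2 MPa.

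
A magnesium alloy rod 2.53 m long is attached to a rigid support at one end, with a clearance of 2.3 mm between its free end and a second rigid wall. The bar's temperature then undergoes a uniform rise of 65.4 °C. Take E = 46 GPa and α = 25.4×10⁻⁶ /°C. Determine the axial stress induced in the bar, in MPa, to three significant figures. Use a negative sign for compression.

-34.6 MPa

Free thermal expansion αLΔT = 25.4e-6 · 2530 · 65.4 = 4.203 mm.
The walls engage after the gap closes; constrained expansion = 4.203 − 2.3 = 1.903 mm.
The walls impose strain ε = −(1.903)/2530 = -7.5207e-04; σ = Eε = 46000 · -7.5207e-04 = -34.6 MPa.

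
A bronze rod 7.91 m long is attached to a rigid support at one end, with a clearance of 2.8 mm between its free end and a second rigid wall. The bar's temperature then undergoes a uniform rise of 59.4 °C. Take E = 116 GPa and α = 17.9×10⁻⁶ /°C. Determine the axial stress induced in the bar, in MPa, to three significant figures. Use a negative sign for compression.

-82.3 MPa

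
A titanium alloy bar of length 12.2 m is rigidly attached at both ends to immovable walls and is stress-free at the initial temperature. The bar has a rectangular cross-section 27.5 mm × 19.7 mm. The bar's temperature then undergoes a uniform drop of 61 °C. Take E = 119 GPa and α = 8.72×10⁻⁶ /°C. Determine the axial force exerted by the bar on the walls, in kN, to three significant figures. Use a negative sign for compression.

34.3 kN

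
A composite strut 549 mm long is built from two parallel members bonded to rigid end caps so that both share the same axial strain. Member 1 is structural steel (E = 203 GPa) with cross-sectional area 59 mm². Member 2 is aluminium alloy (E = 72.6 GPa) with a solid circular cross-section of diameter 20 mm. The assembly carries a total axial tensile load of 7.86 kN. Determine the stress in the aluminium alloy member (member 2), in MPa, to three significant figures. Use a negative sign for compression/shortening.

A_2 = 314.2 mm².
Equal strain + equilibrium ⇒ each member carries load in proportion to AE: A₁E₁ = 11980000 N, A₂E₂ = 22810000 N, ΣAE = 34780000 N.
σ₂ = P·E₂/ΣAE = 7860·72600/34780000 = 16.4 MPa.

16.4 MPa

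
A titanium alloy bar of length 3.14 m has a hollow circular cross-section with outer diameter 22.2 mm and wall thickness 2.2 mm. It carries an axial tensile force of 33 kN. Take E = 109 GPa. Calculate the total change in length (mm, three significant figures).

A = 138.2 mm².
δ_mech = NL/(AE) = 33000·3140/(138.2·109000) = 6.877 mm.

6.88 mm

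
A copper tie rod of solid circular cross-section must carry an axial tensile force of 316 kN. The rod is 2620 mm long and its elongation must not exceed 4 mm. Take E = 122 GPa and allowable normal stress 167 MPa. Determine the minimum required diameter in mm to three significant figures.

Required area A ≥ P/σ_allow = 316000/167 = 1892 mm².
For a solid circular section, d ≥ √(4A/π) = 49.08 mm.
Elongation limit: A ≥ PL/(Eδ_allow) = 316000·2620/(122000·4) = 1697 mm² ⇒ d ≥ 46.48 mm.
The stress limit governs.

49.1 mm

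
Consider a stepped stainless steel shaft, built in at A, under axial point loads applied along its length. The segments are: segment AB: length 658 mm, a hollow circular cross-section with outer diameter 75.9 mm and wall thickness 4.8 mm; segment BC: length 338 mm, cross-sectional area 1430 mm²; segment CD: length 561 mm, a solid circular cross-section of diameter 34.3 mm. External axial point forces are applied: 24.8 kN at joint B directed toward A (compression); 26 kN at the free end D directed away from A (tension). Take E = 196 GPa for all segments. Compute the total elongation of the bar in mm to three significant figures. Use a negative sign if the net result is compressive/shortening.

Internal axial forces (sectioning from the free end, tension +): N_CD = 26 kN, N_BC = 26 kN, N_AB = 1.2 kN.
A_AB = 1072 mm².
A_CD = 924 mm².
δ_AB = 1200·658/(1072·196000) = 0.003757 mm
δ_BC = 26000·338/(1430·196000) = 0.03135 mm
δ_CD = 26000·561/(924·196000) = 0.08054 mm
δ = Σδ_i = 0.1157 mm.

0.116 mm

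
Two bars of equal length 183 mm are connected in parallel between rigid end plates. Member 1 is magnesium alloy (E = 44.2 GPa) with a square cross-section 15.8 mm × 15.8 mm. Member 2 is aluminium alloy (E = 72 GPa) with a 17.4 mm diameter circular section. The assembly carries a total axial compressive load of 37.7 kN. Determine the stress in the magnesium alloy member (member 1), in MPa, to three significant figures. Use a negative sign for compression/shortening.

-59.2 MPa

A_1 = 249.6 mm².
A_2 = 237.8 mm².
Equal strain + equilibrium ⇒ each member carries load in proportion to AE: A₁E₁ = 11030000 N, A₂E₂ = 17120000 N, ΣAE = 28150000 N.
σ₁ = P·E₁/ΣAE = -37700·44200/28150000 = -59.19 MPa.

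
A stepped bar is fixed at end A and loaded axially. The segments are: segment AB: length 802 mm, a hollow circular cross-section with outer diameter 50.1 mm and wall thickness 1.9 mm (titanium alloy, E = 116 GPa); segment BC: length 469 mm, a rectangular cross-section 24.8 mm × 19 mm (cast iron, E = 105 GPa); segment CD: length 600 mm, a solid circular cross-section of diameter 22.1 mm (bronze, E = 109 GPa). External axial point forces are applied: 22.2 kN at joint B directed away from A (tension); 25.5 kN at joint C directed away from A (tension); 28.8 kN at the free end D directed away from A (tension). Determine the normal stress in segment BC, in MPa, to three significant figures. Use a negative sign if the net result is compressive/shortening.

Internal axial forces (sectioning from the free end, tension +): N_CD = 28.8 kN, N_BC = 54.3 kN, N_AB = 76.5 kN.
A_BC = 471.2 mm².
σ_BC = N_BC/A_BC = 54300/471.2 = 115.2 MPa.

115 MPa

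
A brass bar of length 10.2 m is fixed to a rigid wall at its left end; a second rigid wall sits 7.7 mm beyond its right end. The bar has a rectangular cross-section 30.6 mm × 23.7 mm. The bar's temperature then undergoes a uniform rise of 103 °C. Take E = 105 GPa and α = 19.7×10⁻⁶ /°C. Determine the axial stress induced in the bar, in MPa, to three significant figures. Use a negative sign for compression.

Free thermal expansion αLΔT = 19.7e-6 · 10200 · 103 = 20.7 mm.
The walls engage after the gap closes; constrained expansion = 20.7 − 7.7 = 13 mm.
The walls impose strain ε = −(13)/10200 = -1.2742e-03; σ = Eε = 105000 · -1.2742e-03 = -133.8 MPa.

-134 MPa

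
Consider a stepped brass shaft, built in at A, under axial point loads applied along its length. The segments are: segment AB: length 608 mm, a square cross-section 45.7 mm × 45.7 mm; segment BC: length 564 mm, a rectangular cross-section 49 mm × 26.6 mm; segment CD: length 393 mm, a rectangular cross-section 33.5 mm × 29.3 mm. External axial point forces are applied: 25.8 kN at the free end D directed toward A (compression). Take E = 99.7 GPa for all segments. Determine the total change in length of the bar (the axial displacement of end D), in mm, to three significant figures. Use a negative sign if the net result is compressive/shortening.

-0.291 mm

Internal axial forces (sectioning from the free end, tension +): N_CD = -25.8 kN, N_BC = -25.8 kN, N_AB = -25.8 kN.
A_AB = 2088 mm².
A_BC = 1303 mm².
A_CD = 981.6 mm².
δ_AB = -25800·608/(2088·99700) = -0.07533 mm
δ_BC = -25800·564/(1303·99700) = -0.112 mm
δ_CD = -25800·393/(981.6·99700) = -0.1036 mm
δ = Σδ_i = -0.2909 mm.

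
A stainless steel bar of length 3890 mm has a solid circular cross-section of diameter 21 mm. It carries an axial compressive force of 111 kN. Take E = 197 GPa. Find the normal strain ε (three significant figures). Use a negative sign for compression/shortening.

A = 346.4 mm².
σ = N/A = -320.5 MPa; ε = σ/E = -320.5/197000 = -1.627e-03.

-0.00163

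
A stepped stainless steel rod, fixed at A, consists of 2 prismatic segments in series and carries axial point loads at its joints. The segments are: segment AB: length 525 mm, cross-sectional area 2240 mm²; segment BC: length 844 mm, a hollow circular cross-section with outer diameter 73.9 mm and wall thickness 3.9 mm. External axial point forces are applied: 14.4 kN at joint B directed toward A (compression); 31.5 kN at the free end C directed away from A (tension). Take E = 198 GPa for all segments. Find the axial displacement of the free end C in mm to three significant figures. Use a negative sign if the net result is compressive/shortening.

0.177 mm

Internal axial forces (sectioning from the free end, tension +): N_BC = 31.5 kN, N_AB = 17.1 kN.
A_BC = 857.7 mm².
δ_AB = 17100·525/(2240·198000) = 0.02024 mm
δ_BC = 31500·844/(857.7·198000) = 0.1566 mm
δ = Σδ_i = 0.1768 mm.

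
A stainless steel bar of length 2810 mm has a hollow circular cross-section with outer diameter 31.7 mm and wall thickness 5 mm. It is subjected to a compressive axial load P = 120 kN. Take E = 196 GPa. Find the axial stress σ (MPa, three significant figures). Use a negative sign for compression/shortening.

-286 MPa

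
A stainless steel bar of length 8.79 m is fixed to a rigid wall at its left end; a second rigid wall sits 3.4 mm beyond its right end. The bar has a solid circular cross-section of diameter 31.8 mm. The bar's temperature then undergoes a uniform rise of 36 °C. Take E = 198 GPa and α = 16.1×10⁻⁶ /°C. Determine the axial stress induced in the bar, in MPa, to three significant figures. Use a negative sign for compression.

Free thermal expansion αLΔT = 16.1e-6 · 8790 · 36 = 5.095 mm.
The walls engage after the gap closes; constrained expansion = 5.095 − 3.4 = 1.695 mm.
The walls impose strain ε = −(1.695)/8790 = -1.9280e-04; σ = Eε = 198000 · -1.9280e-04 = -38.17 MPa.

-38.2 MPa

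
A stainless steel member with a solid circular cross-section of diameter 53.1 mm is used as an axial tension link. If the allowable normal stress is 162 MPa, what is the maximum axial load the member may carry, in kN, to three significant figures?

359 kN

A = 2215 mm².
P_max = σ_allow · A = 162 · 2215 = 358800 N = 358.8 kN.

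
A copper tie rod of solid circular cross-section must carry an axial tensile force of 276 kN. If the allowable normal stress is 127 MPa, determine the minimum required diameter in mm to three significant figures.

52.6 mm

Required area A ≥ P/σ_allow = 276000/127 = 2173 mm².
For a solid circular section, d ≥ √(4A/π) = 52.6 mm.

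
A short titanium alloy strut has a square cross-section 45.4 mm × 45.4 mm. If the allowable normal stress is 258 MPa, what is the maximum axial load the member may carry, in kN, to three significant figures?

A = 2061 mm².
P_max = σ_allow · A = 258 · 2061 = 531800 N = 531.8 kN.

532 kN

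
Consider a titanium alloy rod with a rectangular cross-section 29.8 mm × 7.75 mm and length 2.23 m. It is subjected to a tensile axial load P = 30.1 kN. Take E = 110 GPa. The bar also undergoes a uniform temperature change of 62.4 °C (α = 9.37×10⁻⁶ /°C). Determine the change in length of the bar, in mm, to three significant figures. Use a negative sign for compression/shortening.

A = 231 mm².
δ_mech = NL/(AE) = 30100·2230/(231·110000) = 2.642 mm.
δ_thermal = αLΔT = 9.37e-6·2230·62.4 = 1.304 mm.
δ = δ_mech + δ_thermal = 3.946 mm.

3.95 mm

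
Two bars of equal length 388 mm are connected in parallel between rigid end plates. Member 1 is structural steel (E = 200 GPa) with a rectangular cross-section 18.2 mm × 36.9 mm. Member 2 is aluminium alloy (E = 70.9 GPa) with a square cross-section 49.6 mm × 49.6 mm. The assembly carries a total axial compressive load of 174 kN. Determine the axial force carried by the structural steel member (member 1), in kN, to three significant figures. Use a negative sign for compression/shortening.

A_1 = 671.6 mm².
A_2 = 2460 mm².
Equal strain + equilibrium ⇒ each member carries load in proportion to AE: A₁E₁ = 134300000 N, A₂E₂ = 174400000 N, ΣAE = 308700000 N.
F₁ = P·A₁E₁/ΣAE = -174000·134300000/308700000 = -75700 N.

-75.7 kN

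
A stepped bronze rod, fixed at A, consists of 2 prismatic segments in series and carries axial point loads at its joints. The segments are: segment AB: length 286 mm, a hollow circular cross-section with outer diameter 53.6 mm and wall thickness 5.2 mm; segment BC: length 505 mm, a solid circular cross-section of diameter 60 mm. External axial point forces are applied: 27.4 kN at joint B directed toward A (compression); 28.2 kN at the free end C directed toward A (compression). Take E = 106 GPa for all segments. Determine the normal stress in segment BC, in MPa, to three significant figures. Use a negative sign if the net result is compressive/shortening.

-9.97 MPa

Internal axial forces (sectioning from the free end, tension +): N_BC = -28.2 kN, N_AB = -55.6 kN.
A_BC = 2827 mm².
σ_BC = N_BC/A_BC = -28200/2827 = -9.974 MPa.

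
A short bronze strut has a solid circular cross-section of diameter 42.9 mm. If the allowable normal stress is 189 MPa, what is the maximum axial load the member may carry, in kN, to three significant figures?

A = 1445 mm².
P_max = σ_allow · A = 189 · 1445 = 273200 N = 273.2 kN.

273 kN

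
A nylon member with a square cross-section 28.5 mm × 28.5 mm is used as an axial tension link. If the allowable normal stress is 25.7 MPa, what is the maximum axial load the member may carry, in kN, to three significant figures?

20.9 kN

A = 812.2 mm².
P_max = σ_allow · A = 25.7 · 812.2 = 20870 N = 20.87 kN.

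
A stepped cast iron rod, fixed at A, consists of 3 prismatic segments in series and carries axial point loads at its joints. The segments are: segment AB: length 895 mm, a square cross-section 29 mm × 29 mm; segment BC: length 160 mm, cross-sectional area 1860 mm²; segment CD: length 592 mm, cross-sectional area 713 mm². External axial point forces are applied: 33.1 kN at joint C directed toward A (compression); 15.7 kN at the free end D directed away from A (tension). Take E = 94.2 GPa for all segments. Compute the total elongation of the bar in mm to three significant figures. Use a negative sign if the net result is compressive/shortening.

Internal axial forces (sectioning from the free end, tension +): N_CD = 15.7 kN, N_BC = -17.4 kN, N_AB = -17.4 kN.
A_AB = 841 mm².
δ_AB = -17400·895/(841·94200) = -0.1966 mm
δ_BC = -17400·160/(1860·94200) = -0.01589 mm
δ_CD = 15700·592/(713·94200) = 0.1384 mm
δ = Σδ_i = -0.07408 mm.

-0.0741 mm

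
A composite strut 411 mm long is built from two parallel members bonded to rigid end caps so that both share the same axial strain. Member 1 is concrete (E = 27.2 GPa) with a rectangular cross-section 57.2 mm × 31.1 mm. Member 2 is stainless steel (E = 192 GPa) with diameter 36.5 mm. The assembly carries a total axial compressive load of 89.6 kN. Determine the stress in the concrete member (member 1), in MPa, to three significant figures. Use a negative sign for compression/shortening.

-9.78 MPa

A_1 = 1779 mm².
A_2 = 1046 mm².
Equal strain + equilibrium ⇒ each member carries load in proportion to AE: A₁E₁ = 48390000 N, A₂E₂ = 200900000 N, ΣAE = 249300000 N.
σ₁ = P·E₁/ΣAE = -89600·27200/249300000 = -9.776 MPa.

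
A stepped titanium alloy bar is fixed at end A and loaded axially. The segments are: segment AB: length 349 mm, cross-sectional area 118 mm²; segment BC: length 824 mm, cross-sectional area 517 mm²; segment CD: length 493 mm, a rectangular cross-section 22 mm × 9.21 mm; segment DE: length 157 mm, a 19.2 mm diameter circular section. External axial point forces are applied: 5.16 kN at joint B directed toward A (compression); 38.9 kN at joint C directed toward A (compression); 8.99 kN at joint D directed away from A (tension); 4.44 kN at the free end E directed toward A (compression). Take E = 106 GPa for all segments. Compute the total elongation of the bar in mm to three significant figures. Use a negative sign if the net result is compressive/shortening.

Internal axial forces (sectioning from the free end, tension +): N_DE = -4.44 kN, N_CD = 4.55 kN, N_BC = -34.35 kN, N_AB = -39.51 kN.
A_CD = 202.6 mm².
A_DE = 289.5 mm².
δ_AB = -39510·349/(118·106000) = -1.102 mm
δ_BC = -34350·824/(517·106000) = -0.5165 mm
δ_CD = 4550·493/(202.6·106000) = 0.1044 mm
δ_DE = -4440·157/(289.5·106000) = -0.02271 mm
δ = Σδ_i = -1.537 mm.

-1.54 mm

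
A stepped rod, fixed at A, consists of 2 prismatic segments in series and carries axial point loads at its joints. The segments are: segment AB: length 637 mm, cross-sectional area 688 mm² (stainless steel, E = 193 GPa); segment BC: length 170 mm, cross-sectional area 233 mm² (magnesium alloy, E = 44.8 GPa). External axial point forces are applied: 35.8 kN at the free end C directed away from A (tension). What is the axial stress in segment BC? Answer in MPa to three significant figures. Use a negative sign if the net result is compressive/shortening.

Internal axial forces (sectioning from the free end, tension +): N_BC = 35.8 kN, N_AB = 35.8 kN.
σ_BC = N_BC/A_BC = 35800/233 = 153.6 MPa.

154 MPa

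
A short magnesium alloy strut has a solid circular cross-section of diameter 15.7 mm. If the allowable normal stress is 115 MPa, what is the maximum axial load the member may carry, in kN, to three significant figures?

A = 193.6 mm².
P_max = σ_allow · A = 115 · 193.6 = 22260 N = 22.26 kN.

22.3 kN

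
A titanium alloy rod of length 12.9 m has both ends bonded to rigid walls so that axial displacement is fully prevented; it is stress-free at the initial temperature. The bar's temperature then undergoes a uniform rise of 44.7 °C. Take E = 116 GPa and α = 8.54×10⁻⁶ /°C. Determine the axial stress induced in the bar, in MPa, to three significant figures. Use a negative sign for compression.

Free thermal expansion αLΔT = 8.54e-6 · 12900 · 44.7 = 4.924 mm.
The walls impose strain ε = −(4.924)/12900 = -3.8174e-04; σ = Eε = 116000 · -3.8174e-04 = -44.28 MPa.

-44.3 MPa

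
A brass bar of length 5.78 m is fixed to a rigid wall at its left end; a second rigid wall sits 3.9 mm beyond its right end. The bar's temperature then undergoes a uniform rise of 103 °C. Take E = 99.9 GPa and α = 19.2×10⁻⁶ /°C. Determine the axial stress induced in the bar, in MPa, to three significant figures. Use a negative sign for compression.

-130 MPa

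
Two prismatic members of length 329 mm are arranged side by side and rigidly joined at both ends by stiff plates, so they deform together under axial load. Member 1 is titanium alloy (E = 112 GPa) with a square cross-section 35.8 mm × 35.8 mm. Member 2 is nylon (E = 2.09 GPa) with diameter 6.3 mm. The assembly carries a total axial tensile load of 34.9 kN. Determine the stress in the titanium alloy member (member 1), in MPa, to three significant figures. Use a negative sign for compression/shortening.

27.2 MPa

A_1 = 1282 mm².
A_2 = 31.17 mm².
Equal strain + equilibrium ⇒ each member carries load in proportion to AE: A₁E₁ = 143500000 N, A₂E₂ = 65150 N, ΣAE = 143600000 N.
σ₁ = P·E₁/ΣAE = 34900·112000/143600000 = 27.22 MPa.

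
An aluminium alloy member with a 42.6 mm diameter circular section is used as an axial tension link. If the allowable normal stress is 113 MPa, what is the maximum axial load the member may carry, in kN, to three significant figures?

A = 1425 mm².
P_max = σ_allow · A = 113 · 1425 = 161100 N = 161.1 kN.

161 kN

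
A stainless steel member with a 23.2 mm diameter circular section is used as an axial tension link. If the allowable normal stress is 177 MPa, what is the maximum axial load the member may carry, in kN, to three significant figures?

74.8 kN

A = 422.7 mm².
P_max = σ_allow · A = 177 · 422.7 = 74820 N = 74.82 kN.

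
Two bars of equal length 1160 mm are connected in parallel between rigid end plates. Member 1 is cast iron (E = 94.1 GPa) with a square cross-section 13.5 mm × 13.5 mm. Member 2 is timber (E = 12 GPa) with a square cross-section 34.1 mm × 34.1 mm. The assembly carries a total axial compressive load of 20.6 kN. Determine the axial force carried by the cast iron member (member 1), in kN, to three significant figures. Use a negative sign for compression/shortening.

-11.4 kN

A_1 = 182.2 mm².
A_2 = 1163 mm².
Equal strain + equilibrium ⇒ each member carries load in proportion to AE: A₁E₁ = 17150000 N, A₂E₂ = 13950000 N, ΣAE = 31100000 N.
F₁ = P·A₁E₁/ΣAE = -20600·17150000/31100000 = -11360 N.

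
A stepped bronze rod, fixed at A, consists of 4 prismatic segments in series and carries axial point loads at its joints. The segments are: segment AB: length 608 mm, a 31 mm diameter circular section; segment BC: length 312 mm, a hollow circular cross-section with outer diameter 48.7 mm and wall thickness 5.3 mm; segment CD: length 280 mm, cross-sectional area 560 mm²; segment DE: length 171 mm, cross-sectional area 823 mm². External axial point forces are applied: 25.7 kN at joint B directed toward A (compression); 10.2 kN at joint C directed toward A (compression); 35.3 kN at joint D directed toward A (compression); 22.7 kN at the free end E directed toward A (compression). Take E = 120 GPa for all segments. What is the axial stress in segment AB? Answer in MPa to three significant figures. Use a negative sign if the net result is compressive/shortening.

-124 MPa

Internal axial forces (sectioning from the free end, tension +): N_DE = -22.7 kN, N_CD = -58 kN, N_BC = -68.2 kN, N_AB = -93.9 kN.
A_AB = 754.8 mm².
σ_AB = N_AB/A_AB = -93900/754.8 = -124.4 MPa.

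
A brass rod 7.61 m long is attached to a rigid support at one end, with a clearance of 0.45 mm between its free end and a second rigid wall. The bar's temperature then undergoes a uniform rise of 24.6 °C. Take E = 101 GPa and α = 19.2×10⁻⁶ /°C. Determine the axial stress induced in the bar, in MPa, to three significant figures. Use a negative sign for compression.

Free thermal expansion αLΔT = 19.2e-6 · 7610 · 24.6 = 3.594 mm.
The walls engage after the gap closes; constrained expansion = 3.594 − 0.45 = 3.144 mm.
The walls impose strain ε = −(3.144)/7610 = -4.1319e-04; σ = Eε = 101000 · -4.1319e-04 = -41.73 MPa.

-41.7 MPa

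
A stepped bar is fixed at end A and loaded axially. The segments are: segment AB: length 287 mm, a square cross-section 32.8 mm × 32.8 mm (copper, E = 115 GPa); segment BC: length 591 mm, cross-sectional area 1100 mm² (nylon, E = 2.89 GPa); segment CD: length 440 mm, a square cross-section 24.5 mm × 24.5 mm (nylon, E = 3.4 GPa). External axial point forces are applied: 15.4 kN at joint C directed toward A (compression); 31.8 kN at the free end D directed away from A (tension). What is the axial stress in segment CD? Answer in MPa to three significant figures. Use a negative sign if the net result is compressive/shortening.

53.0 MPa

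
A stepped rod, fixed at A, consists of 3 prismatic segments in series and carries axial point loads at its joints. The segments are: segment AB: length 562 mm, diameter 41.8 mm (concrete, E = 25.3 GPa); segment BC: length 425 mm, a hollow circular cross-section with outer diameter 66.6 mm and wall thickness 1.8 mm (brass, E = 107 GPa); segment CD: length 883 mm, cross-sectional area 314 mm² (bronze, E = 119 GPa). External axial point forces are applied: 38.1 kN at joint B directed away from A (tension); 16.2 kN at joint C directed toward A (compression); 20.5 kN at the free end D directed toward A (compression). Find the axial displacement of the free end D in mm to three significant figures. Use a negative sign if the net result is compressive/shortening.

-0.860 mm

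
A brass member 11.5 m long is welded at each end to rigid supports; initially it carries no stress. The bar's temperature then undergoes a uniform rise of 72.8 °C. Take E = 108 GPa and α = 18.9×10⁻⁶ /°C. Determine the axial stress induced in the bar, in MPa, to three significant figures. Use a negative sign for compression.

Free thermal expansion αLΔT = 18.9e-6 · 11500 · 72.8 = 15.82 mm.
The walls impose strain ε = −(15.82)/11500 = -1.3759e-03; σ = Eε = 108000 · -1.3759e-03 = -148.6 MPa.

-149 MPa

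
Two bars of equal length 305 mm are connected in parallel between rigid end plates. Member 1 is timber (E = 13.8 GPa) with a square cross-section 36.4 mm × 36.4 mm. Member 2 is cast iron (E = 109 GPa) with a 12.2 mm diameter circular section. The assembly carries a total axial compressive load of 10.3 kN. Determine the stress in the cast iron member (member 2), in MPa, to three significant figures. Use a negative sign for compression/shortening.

-36.2 MPa

A_1 = 1325 mm².
A_2 = 116.9 mm².
Equal strain + equilibrium ⇒ each member carries load in proportion to AE: A₁E₁ = 18280000 N, A₂E₂ = 12740000 N, ΣAE = 31030000 N.
σ₂ = P·E₂/ΣAE = -10300·109000/31030000 = -36.19 MPa.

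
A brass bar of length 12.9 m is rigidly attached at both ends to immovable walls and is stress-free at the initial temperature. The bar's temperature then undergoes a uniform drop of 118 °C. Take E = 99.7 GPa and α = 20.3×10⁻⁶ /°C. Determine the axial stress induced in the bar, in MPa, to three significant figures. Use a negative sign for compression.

Free thermal expansion αLΔT = 20.3e-6 · 12900 · -118 = -30.9 mm.
The walls impose strain ε = −(-30.9)/12900 = 2.3954e-03; σ = Eε = 99700 · 2.3954e-03 = 238.8 MPa.

239 MPa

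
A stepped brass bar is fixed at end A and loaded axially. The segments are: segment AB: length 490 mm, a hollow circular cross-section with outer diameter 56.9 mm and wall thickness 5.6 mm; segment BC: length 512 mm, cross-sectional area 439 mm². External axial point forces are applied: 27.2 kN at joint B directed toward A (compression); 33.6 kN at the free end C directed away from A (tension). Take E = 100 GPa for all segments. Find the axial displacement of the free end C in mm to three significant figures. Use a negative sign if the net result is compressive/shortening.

0.427 mm

Internal axial forces (sectioning from the free end, tension +): N_BC = 33.6 kN, N_AB = 6.4 kN.
A_AB = 902.5 mm².
δ_AB = 6400·490/(902.5·100000) = 0.03475 mm
δ_BC = 33600·512/(439·100000) = 0.3919 mm
δ = Σδ_i = 0.4266 mm.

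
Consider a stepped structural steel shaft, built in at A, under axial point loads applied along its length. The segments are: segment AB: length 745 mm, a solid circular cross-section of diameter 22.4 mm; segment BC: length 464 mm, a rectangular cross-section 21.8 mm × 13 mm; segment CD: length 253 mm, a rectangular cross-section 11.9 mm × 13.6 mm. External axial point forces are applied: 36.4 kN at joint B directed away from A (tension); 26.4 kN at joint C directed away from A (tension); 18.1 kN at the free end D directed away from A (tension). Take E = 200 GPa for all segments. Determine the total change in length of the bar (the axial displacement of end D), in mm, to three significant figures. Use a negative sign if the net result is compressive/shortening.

1.27 mm

Internal axial forces (sectioning from the free end, tension +): N_CD = 18.1 kN, N_BC = 44.5 kN, N_AB = 80.9 kN.
A_AB = 394.1 mm².
A_BC = 283.4 mm².
A_CD = 161.8 mm².
δ_AB = 80900·745/(394.1·200000) = 0.7647 mm
δ_BC = 44500·464/(283.4·200000) = 0.3643 mm
δ_CD = 18100·253/(161.8·200000) = 0.1415 mm
δ = Σδ_i = 1.27 mm.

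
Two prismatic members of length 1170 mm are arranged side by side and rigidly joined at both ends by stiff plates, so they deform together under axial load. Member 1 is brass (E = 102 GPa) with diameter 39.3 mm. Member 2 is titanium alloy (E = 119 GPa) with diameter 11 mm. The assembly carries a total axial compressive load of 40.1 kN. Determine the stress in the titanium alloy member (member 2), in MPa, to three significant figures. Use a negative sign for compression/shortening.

-35.3 MPa

A_1 = 1213 mm².
A_2 = 95.03 mm².
Equal strain + equilibrium ⇒ each member carries load in proportion to AE: A₁E₁ = 123700000 N, A₂E₂ = 11310000 N, ΣAE = 135000000 N.
σ₂ = P·E₂/ΣAE = -40100·119000/135000000 = -35.34 MPa.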